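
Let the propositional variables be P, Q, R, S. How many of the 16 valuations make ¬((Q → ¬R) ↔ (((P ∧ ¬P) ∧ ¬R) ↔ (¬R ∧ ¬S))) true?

Initial set: {¬((Q → ¬R) ↔ (((P ∧ ¬P) ∧ ¬R) ↔ (¬R ∧ ¬S)))}.
¬((Q → ¬R) ↔ (((P ∧ ¬P) ∧ ¬R) ↔ (¬R ∧ ¬S))): β-rule — branch into (Q → ¬R), ¬(((P ∧ ¬P) ∧ ¬R) ↔ (¬R ∧ ¬S))  //  ¬(Q → ¬R), (((P ∧ ¬P) ∧ ¬R) ↔ (¬R ∧ ¬S)).
  branch 1 (add (Q → ¬R), ¬(((P ∧ ¬P) ∧ ¬R) ↔ (¬R ∧ ¬S))):
    (Q → ¬R): β-rule — branch into ¬Q  //  ¬R.
      branch 1.1 (add ¬Q):
        ¬(((P ∧ ¬P) ∧ ¬R) ↔ (¬R ∧ ¬S)): β-rule — branch into ((P ∧ ¬P) ∧ ¬R), ¬(¬R ∧ ¬S)  //  ¬((P ∧ ¬P) ∧ ¬R), (¬R ∧ ¬S).
          branch 1.1.1 (add ((P ∧ ¬P) ∧ ¬R), ¬(¬R ∧ ¬S)):
            ((P ∧ ¬P) ∧ ¬R): α-rule — add (P ∧ ¬P), ¬R.
            (P ∧ ¬P): α-rule — add P, ¬P.
            × closes — contains both P and ¬P.
          branch 1.1.2 (add ¬((P ∧ ¬P) ∧ ¬R), (¬R ∧ ¬S)):
            (¬R ∧ ¬S): α-rule — add ¬R, ¬S.
            ¬((P ∧ ¬P) ∧ ¬R): β-rule — branch into ¬(P ∧ ¬P)  //  ¬¬R.
              branch 1.1.2.1 (add ¬(P ∧ ¬P)):
                ¬(P ∧ ¬P): β-rule — branch into ¬P  //  ¬¬P.
                  branch 1.1.2.1.1 (add ¬P):
                    ○ open, literals {P=false, Q=false, R=false, S=false}.
                  branch 1.1.2.1.2 (add ¬¬P):
                    ○ open, literals {P=true, Q=false, R=false, S=false}.
              branch 1.1.2.2 (add ¬¬R):
                × closes — contains both R and ¬R.
      branch 1.2 (add ¬R):
        ¬(((P ∧ ¬P) ∧ ¬R) ↔ (¬R ∧ ¬S)): β-rule — branch into ((P ∧ ¬P) ∧ ¬R), ¬(¬R ∧ ¬S)  //  ¬((P ∧ ¬P) ∧ ¬R), (¬R ∧ ¬S).
          branch 1.2.1 (add ((P ∧ ¬P) ∧ ¬R), ¬(¬R ∧ ¬S)):
            ((P ∧ ¬P) ∧ ¬R): α-rule — add (P ∧ ¬P), ¬R.
            (P ∧ ¬P): α-rule — add P, ¬P.
            × closes — contains both P and ¬P.
          branch 1.2.2 (add ¬((P ∧ ¬P) ∧ ¬R), (¬R ∧ ¬S)):
            (¬R ∧ ¬S): α-rule — add ¬R, ¬S.
            ¬((P ∧ ¬P) ∧ ¬R): β-rule — branch into ¬(P ∧ ¬P)  //  ¬¬R.
              branch 1.2.2.1 (add ¬(P ∧ ¬P)):
                ¬(P ∧ ¬P): β-rule — branch into ¬P  //  ¬¬P.
                  branch 1.2.2.1.1 (add ¬P):
                    ○ open, literals {P=false, R=false, S=false}.
                  branch 1.2.2.1.2 (add ¬¬P):
                    ○ open, literals {P=true, R=false, S=false}.
              branch 1.2.2.2 (add ¬¬R):
                × closes — contains both R and ¬R.
  branch 2 (add ¬(Q → ¬R), (((P ∧ ¬P) ∧ ¬R) ↔ (¬R ∧ ¬S))):
    ¬(Q → ¬R): α-rule — add Q, ¬¬R.
    (((P ∧ ¬P) ∧ ¬R) ↔ (¬R ∧ ¬S)): β-rule — branch into ((P ∧ ¬P) ∧ ¬R), (¬R ∧ ¬S)  //  ¬((P ∧ ¬P) ∧ ¬R), ¬(¬R ∧ ¬S).
      branch 2.1 (add ((P ∧ ¬P) ∧ ¬R), (¬R ∧ ¬S)):
        ((P ∧ ¬P) ∧ ¬R): α-rule — add (P ∧ ¬P), ¬R.
        × closes — contains both R and ¬R.
      branch 2.2 (add ¬((P ∧ ¬P) ∧ ¬R), ¬(¬R ∧ ¬S)):
        ¬((P ∧ ¬P) ∧ ¬R): β-rule — branch into ¬(P ∧ ¬P)  //  ¬¬R.
          branch 2.2.1 (add ¬(P ∧ ¬P)):
            ¬(¬R ∧ ¬S): β-rule — branch into ¬¬R  //  ¬¬S.
              branch 2.2.1.1 (add ¬¬R):
                ¬(P ∧ ¬P): β-rule — branch into ¬P  //  ¬¬P.
                  branch 2.2.1.1.1 (add ¬P):
                    ○ open, literals {P=false, Q=true, R=true}.
                  branch 2.2.1.1.2 (add ¬¬P):
                    ○ open, literals {P=true, Q=true, R=true}.
              branch 2.2.1.2 (add ¬¬S):
                ¬(P ∧ ¬P): β-rule — branch into ¬P  //  ¬¬P.
                  branch 2.2.1.2.1 (add ¬P):
                    ○ open, literals {P=false, Q=true, R=true, S=true}.
                  branch 2.2.1.2.2 (add ¬¬P):
                    ○ open, literals {P=true, Q=true, R=true, S=true}.
          branch 2.2.2 (add ¬¬R):
            ¬(¬R ∧ ¬S): β-rule — branch into ¬¬R  //  ¬¬S.
              branch 2.2.2.1 (add ¬¬R):
                ○ open, literals {Q=true, R=true}.
              branch 2.2.2.2 (add ¬¬S):
                ○ open, literals {Q=true, R=true, S=true}.
5 branches closed, 10 open.
Each open branch fixes some atoms; the unmentioned ones are free. Counting distinct full assignments: branch {P=false, Q=false, R=false, S=false} (none free) contributes 1 new; branch {P=true, Q=false, R=false, S=false} (none free) contributes 1 new; branch {P=false, R=false, S=false} (Q) contributes 1 new; branch {P=true, R=false, S=false} (Q) contributes 1 new; branch {P=false, Q=true, R=true} (S) contributes 2 new; branch {P=true, Q=true, R=true} (S) contributes 2 new; branch {P=false, Q=true, R=true, S=true} (none free) contributes 0 new; branch {P=true, Q=true, R=true, S=true} (none free) contributes 0 new; branch {Q=true, R=true} (P, S) contributes 0 new; branch {Q=true, R=true, S=true} (P) contributes 0 new. Total: 8.

8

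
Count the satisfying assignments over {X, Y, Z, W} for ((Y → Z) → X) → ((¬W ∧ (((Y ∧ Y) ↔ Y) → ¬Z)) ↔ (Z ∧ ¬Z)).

13

Initial set: {(((Y → Z) → X) → ((¬W ∧ (((Y ∧ Y) ↔ Y) → ¬Z)) ↔ (Z ∧ ¬Z)))}.
(((Y → Z) → X) → ((¬W ∧ (((Y ∧ Y) ↔ Y) → ¬Z)) ↔ (Z ∧ ¬Z))): β-rule — branch into ¬((Y → Z) → X)  //  ((¬W ∧ (((Y ∧ Y) ↔ Y) → ¬Z)) ↔ (Z ∧ ¬Z)).
  branch 1 (add ¬((Y → Z) → X)):
    ¬((Y → Z) → X): α-rule — add (Y → Z), ¬X.
    (Y → Z): β-rule — branch into ¬Y  //  Z.
      branch 1.1 (add ¬Y):
        ○ open, literals {X=0, Y=0}.
      branch 1.2 (add Z):
        ○ open, literals {X=0, Z=1}.
  branch 2 (add ((¬W ∧ (((Y ∧ Y) ↔ Y) → ¬Z)) ↔ (Z ∧ ¬Z))):
    ((¬W ∧ (((Y ∧ Y) ↔ Y) → ¬Z)) ↔ (Z ∧ ¬Z)): β-rule — branch into (¬W ∧ (((Y ∧ Y) ↔ Y) → ¬Z)), (Z ∧ ¬Z)  //  ¬(¬W ∧ (((Y ∧ Y) ↔ Y) → ¬Z)), ¬(Z ∧ ¬Z).
      branch 2.1 (add (¬W ∧ (((Y ∧ Y) ↔ Y) → ¬Z)), (Z ∧ ¬Z)):
        (¬W ∧ (((Y ∧ Y) ↔ Y) → ¬Z)): α-rule — add ¬W, (((Y ∧ Y) ↔ Y) → ¬Z).
        (Z ∧ ¬Z): α-rule — add Z, ¬Z.
        × closes — contains both Z and ¬Z.
      branch 2.2 (add ¬(¬W ∧ (((Y ∧ Y) ↔ Y) → ¬Z)), ¬(Z ∧ ¬Z)):
        ¬(¬W ∧ (((Y ∧ Y) ↔ Y) → ¬Z)): β-rule — branch into ¬¬W  //  ¬(((Y ∧ Y) ↔ Y) → ¬Z).
          branch 2.2.1 (add ¬¬W):
            ¬(Z ∧ ¬Z): β-rule — branch into ¬Z  //  ¬¬Z.
              branch 2.2.1.1 (add ¬Z):
                ○ open, literals {W=1, Z=0}.
              branch 2.2.1.2 (add ¬¬Z):
                ○ open, literals {W=1, Z=1}.
          branch 2.2.2 (add ¬(((Y ∧ Y) ↔ Y) → ¬Z)):
            ¬(((Y ∧ Y) ↔ Y) → ¬Z): α-rule — add ((Y ∧ Y) ↔ Y), ¬¬Z.
            ¬(Z ∧ ¬Z): β-rule — branch into ¬Z  //  ¬¬Z.
              branch 2.2.2.1 (add ¬Z):
                × closes — contains both Z and ¬Z.
              branch 2.2.2.2 (add ¬¬Z):
                ((Y ∧ Y) ↔ Y): β-rule — branch into (Y ∧ Y), Y  //  ¬(Y ∧ Y), ¬Y.
                  branch 2.2.2.2.1 (add (Y ∧ Y), Y):
                    (Y ∧ Y): α-rule — add Y, Y.
                    ○ open, literals {Y=1, Z=1}.
                  branch 2.2.2.2.2 (add ¬(Y ∧ Y), ¬Y):
                    ¬(Y ∧ Y): β-rule — branch into ¬Y  //  ¬Y.
                      branch 2.2.2.2.2.1 (add ¬Y):
                        ○ open, literals {Y=0, Z=1}.
                      branch 2.2.2.2.2.2 (add ¬Y):
                        ○ open, literals {Y=0, Z=1}.
2 branches closed, 7 open.
Each open branch fixes some atoms; the unmentioned ones are free. Counting distinct full assignments: branch {X=0, Y=0} (Z, W) contributes 4 new; branch {X=0, Z=1} (Y, W) contributes 2 new; branch {W=1, Z=0} (X, Y) contributes 3 new; branch {W=1, Z=1} (X, Y) contributes 2 new; branch {Y=1, Z=1} (X, W) contributes 1 new; branch {Y=0, Z=1} (X, W) contributes 1 new; branch {Y=0, Z=1} (X, W) contributes 0 new. Total: 13.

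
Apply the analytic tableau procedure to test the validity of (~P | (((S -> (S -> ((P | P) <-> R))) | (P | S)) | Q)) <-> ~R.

Not valid

Assume the negation and expand:
Initial set: {~((~P | (((S -> (S -> ((P | P) <-> R))) | (P | S)) | Q)) <-> ~R)}.
~((~P | (((S -> (S -> ((P | P) <-> R))) | (P | S)) | Q)) <-> ~R): β-rule — branch into (~P | (((S -> (S -> ((P | P) <-> R))) | (P | S)) | Q)), ~~R  //  ~(~P | (((S -> (S -> ((P | P) <-> R))) | (P | S)) | Q)), ~R.
  branch 1 (add (~P | (((S -> (S -> ((P | P) <-> R))) | (P | S)) | Q)), ~~R):
    (~P | (((S -> (S -> ((P | P) <-> R))) | (P | S)) | Q)): β-rule — branch into ~P  //  (((S -> (S -> ((P | P) <-> R))) | (P | S)) | Q).
      branch 1.1 (add ~P):
        ○ open, literals {P=false, R=true}.
      branch 1.2 (add (((S -> (S -> ((P | P) <-> R))) | (P | S)) | Q)):
        (((S -> (S -> ((P | P) <-> R))) | (P | S)) | Q): β-rule — branch into ((S -> (S -> ((P | P) <-> R))) | (P | S))  //  Q.
          branch 1.2.1 (add ((S -> (S -> ((P | P) <-> R))) | (P | S))):
            ((S -> (S -> ((P | P) <-> R))) | (P | S)): β-rule — branch into (S -> (S -> ((P | P) <-> R)))  //  (P | S).
              branch 1.2.1.1 (add (S -> (S -> ((P | P) <-> R)))):
                (S -> (S -> ((P | P) <-> R))): β-rule — branch into ~S  //  (S -> ((P | P) <-> R)).
                  branch 1.2.1.1.1 (add ~S):
                    ○ open, literals {R=true, S=false}.
                  branch 1.2.1.1.2 (add (S -> ((P | P) <-> R))):
                    (S -> ((P | P) <-> R)): β-rule — branch into ~S  //  ((P | P) <-> R).
                      branch 1.2.1.1.2.1 (add ~S):
                        ○ open, literals {R=true, S=false}.
                      branch 1.2.1.1.2.2 (add ((P | P) <-> R)):
                        ((P | P) <-> R): β-rule — branch into (P | P), R  //  ~(P | P), ~R.
                          branch 1.2.1.1.2.2.1 (add (P | P), R):
                            (P | P): β-rule — branch into P  //  P.
                              branch 1.2.1.1.2.2.1.1 (add P):
                                ○ open, literals {P=true, R=true}.
                              branch 1.2.1.1.2.2.1.2 (add P):
                                ○ open, literals {P=true, R=true}.
                          branch 1.2.1.1.2.2.2 (add ~(P | P), ~R):
                            × closes — contains both R and ~R.
              branch 1.2.1.2 (add (P | S)):
                (P | S): β-rule — branch into P  //  S.
                  branch 1.2.1.2.1 (add P):
                    ○ open, literals {P=true, R=true}.
                  branch 1.2.1.2.2 (add S):
                    ○ open, literals {R=true, S=true}.
          branch 1.2.2 (add Q):
            ○ open, literals {Q=true, R=true}.
  branch 2 (add ~(~P | (((S -> (S -> ((P | P) <-> R))) | (P | S)) | Q)), ~R):
    ~(~P | (((S -> (S -> ((P | P) <-> R))) | (P | S)) | Q)): α-rule — add ~~P, ~(((S -> (S -> ((P | P) <-> R))) | (P | S)) | Q).
    ~(((S -> (S -> ((P | P) <-> R))) | (P | S)) | Q): α-rule — add ~((S -> (S -> ((P | P) <-> R))) | (P | S)), ~Q.
    ~((S -> (S -> ((P | P) <-> R))) | (P | S)): α-rule — add ~(S -> (S -> ((P | P) <-> R))), ~(P | S).
    ~(S -> (S -> ((P | P) <-> R))): α-rule — add S, ~(S -> ((P | P) <-> R)).
    ~(P | S): α-rule — add ~P, ~S.
    × closes — contains both P and ~P.
2 branches closed, 8 open.
An open branch gives a countermodel: P=false, R=true (unmentioned atoms arbitrary); under it the original formula is false.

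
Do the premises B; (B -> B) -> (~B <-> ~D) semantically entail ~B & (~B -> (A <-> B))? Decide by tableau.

Initial set: {B; ((B -> B) -> (~B <-> ~D)); ~(~B & (~B -> (A <-> B)))}.
((B -> B) -> (~B <-> ~D)): β-rule — branch into ~(B -> B)  //  (~B <-> ~D).
  branch 1 (add ~(B -> B)):
    ~(B -> B): α-rule — add B, ~B.
    × closes — contains both B and ~B.
  branch 2 (add (~B <-> ~D)):
    ~(~B & (~B -> (A <-> B))): β-rule — branch into ~~B  //  ~(~B -> (A <-> B)).
      branch 2.1 (add ~~B):
        (~B <-> ~D): β-rule — branch into ~B, ~D  //  ~~B, ~~D.
          branch 2.1.1 (add ~B, ~D):
            × closes — contains both B and ~B.
          branch 2.1.2 (add ~~B, ~~D):
            ○ open, literals {B=1, D=1}.
      branch 2.2 (add ~(~B -> (A <-> B))):
        ~(~B -> (A <-> B)): α-rule — add ~B, ~(A <-> B).
        × closes — contains both B and ~B.
3 branches closed, 1 open.
An open branch gives a countermodel: B=1, D=1 (unmentioned atoms arbitrary); the premises hold there but the conclusion fails.

No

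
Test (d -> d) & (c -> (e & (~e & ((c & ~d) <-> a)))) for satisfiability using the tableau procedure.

Satisfiable

Initial set: {((d -> d) & (c -> (e & (~e & ((c & ~d) <-> a)))))}.
((d -> d) & (c -> (e & (~e & ((c & ~d) <-> a))))): α-rule — add (d -> d), (c -> (e & (~e & ((c & ~d) <-> a)))).
(d -> d): β-rule — branch into ~d  //  d.
  branch 1 (add ~d):
    (c -> (e & (~e & ((c & ~d) <-> a)))): β-rule — branch into ~c  //  (e & (~e & ((c & ~d) <-> a))).
      branch 1.1 (add ~c):
        ○ open, literals {c=false, d=false}.
      branch 1.2 (add (e & (~e & ((c & ~d) <-> a)))):
        (e & (~e & ((c & ~d) <-> a))): α-rule — add e, (~e & ((c & ~d) <-> a)).
        (~e & ((c & ~d) <-> a)): α-rule — add ~e, ((c & ~d) <-> a).
        × closes — contains both e and ~e.
  branch 2 (add d):
    (c -> (e & (~e & ((c & ~d) <-> a)))): β-rule — branch into ~c  //  (e & (~e & ((c & ~d) <-> a))).
      branch 2.1 (add ~c):
        ○ open, literals {c=false, d=true}.
      branch 2.2 (add (e & (~e & ((c & ~d) <-> a)))):
        (e & (~e & ((c & ~d) <-> a))): α-rule — add e, (~e & ((c & ~d) <-> a)).
        (~e & ((c & ~d) <-> a)): α-rule — add ~e, ((c & ~d) <-> a).
        × closes — contains both e and ~e.
2 branches closed, 2 open.
An open branch gives a satisfying assignment: c=false, d=false.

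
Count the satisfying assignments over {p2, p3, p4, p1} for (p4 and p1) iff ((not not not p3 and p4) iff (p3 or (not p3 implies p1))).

12

Initial set: {((p4 and p1) iff ((not not not p3 and p4) iff (p3 or (not p3 implies p1))))}.
((p4 and p1) iff ((not not not p3 and p4) iff (p3 or (not p3 implies p1)))): β-rule — branch into (p4 and p1), ((not not not p3 and p4) iff (p3 or (not p3 implies p1)))  //  not (p4 and p1), not ((not not not p3 and p4) iff (p3 or (not p3 implies p1))).
  branch 1 (add (p4 and p1), ((not not not p3 and p4) iff (p3 or (not p3 implies p1)))):
    (p4 and p1): α-rule — add p4, p1.
    ((not not not p3 and p4) iff (p3 or (not p3 implies p1))): β-rule — branch into (not not not p3 and p4), (p3 or (not p3 implies p1))  //  not (not not not p3 and p4), not (p3 or (not p3 implies p1)).
      branch 1.1 (add (not not not p3 and p4), (p3 or (not p3 implies p1))):
        (not not not p3 and p4): α-rule — add not not not p3, p4.
        not not not p3: drop double negation, giving not p3.
        (p3 or (not p3 implies p1)): β-rule — branch into p3  //  (not p3 implies p1).
          branch 1.1.1 (add p3):
            × closes — contains both p3 and not p3.
          branch 1.1.2 (add (not p3 implies p1)):
            (not p3 implies p1): β-rule — branch into not not p3  //  p1.
              branch 1.1.2.1 (add not not p3):
                × closes — contains both p3 and not p3.
              branch 1.1.2.2 (add p1):
                ○ open, literals {p1=1, p3=0, p4=1}.
      branch 1.2 (add not (not not not p3 and p4), not (p3 or (not p3 implies p1))):
        not (p3 or (not p3 implies p1)): α-rule — add not p3, not (not p3 implies p1).
        not (not p3 implies p1): α-rule — add not p3, not p1.
        × closes — contains both p1 and not p1.
  branch 2 (add not (p4 and p1), not ((not not not p3 and p4) iff (p3 or (not p3 implies p1)))):
    not (p4 and p1): β-rule — branch into not p4  //  not p1.
      branch 2.1 (add not p4):
        not ((not not not p3 and p4) iff (p3 or (not p3 implies p1))): β-rule — branch into (not not not p3 and p4), not (p3 or (not p3 implies p1))  //  not (not not not p3 and p4), (p3 or (not p3 implies p1)).
          branch 2.1.1 (add (not not not p3 and p4), not (p3 or (not p3 implies p1))):
            (not not not p3 and p4): α-rule — add not not not p3, p4.
            × closes — contains both p4 and not p4.
          branch 2.1.2 (add not (not not not p3 and p4), (p3 or (not p3 implies p1))):
            not (not not not p3 and p4): β-rule — branch into not not not not p3  //  not p4.
              branch 2.1.2.1 (add not not not not p3):
                not not not not p3: drop double negation, giving not not p3.
                (p3 or (not p3 implies p1)): β-rule — branch into p3  //  (not p3 implies p1).
                  branch 2.1.2.1.1 (add p3):
                    ○ open, literals {p3=1, p4=0}.
                  branch 2.1.2.1.2 (add (not p3 implies p1)):
                    (not p3 implies p1): β-rule — branch into not not p3  //  p1.
                      branch 2.1.2.1.2.1 (add not not p3):
                        ○ open, literals {p3=1, p4=0}.
                      branch 2.1.2.1.2.2 (add p1):
                        ○ open, literals {p1=1, p3=1, p4=0}.
              branch 2.1.2.2 (add not p4):
                (p3 or (not p3 implies p1)): β-rule — branch into p3  //  (not p3 implies p1).
                  branch 2.1.2.2.1 (add p3):
                    ○ open, literals {p3=1, p4=0}.
                  branch 2.1.2.2.2 (add (not p3 implies p1)):
                    (not p3 implies p1): β-rule — branch into not not p3  //  p1.
                      branch 2.1.2.2.2.1 (add not not p3):
                        ○ open, literals {p3=1, p4=0}.
                      branch 2.1.2.2.2.2 (add p1):
                        ○ open, literals {p1=1, p4=0}.
      branch 2.2 (add not p1):
        not ((not not not p3 and p4) iff (p3 or (not p3 implies p1))): β-rule — branch into (not not not p3 and p4), not (p3 or (not p3 implies p1))  //  not (not not not p3 and p4), (p3 or (not p3 implies p1)).
          branch 2.2.1 (add (not not not p3 and p4), not (p3 or (not p3 implies p1))):
            (not not not p3 and p4): α-rule — add not not not p3, p4.
            not (p3 or (not p3 implies p1)): α-rule — add not p3, not (not p3 implies p1).
            not not not p3: drop double negation, giving not p3.
            not (not p3 implies p1): α-rule — add not p3, not p1.
            ○ open, literals {p1=0, p3=0, p4=1}.
          branch 2.2.2 (add not (not not not p3 and p4), (p3 or (not p3 implies p1))):
            not (not not not p3 and p4): β-rule — branch into not not not not p3  //  not p4.
              branch 2.2.2.1 (add not not not not p3):
                not not not not p3: drop double negation, giving not not p3.
                (p3 or (not p3 implies p1)): β-rule — branch into p3  //  (not p3 implies p1).
                  branch 2.2.2.1.1 (add p3):
                    ○ open, literals {p1=0, p3=1}.
                  branch 2.2.2.1.2 (add (not p3 implies p1)):
                    (not p3 implies p1): β-rule — branch into not not p3  //  p1.
                      branch 2.2.2.1.2.1 (add not not p3):
                        ○ open, literals {p1=0, p3=1}.
                      branch 2.2.2.1.2.2 (add p1):
                        × closes — contains both p1 and not p1.
              branch 2.2.2.2 (add not p4):
                (p3 or (not p3 implies p1)): β-rule — branch into p3  //  (not p3 implies p1).
                  branch 2.2.2.2.1 (add p3):
                    ○ open, literals {p1=0, p3=1, p4=0}.
                  branch 2.2.2.2.2 (add (not p3 implies p1)):
                    (not p3 implies p1): β-rule — branch into not not p3  //  p1.
                      branch 2.2.2.2.2.1 (add not not p3):
                        ○ open, literals {p1=0, p3=1, p4=0}.
                      branch 2.2.2.2.2.2 (add p1):
                        × closes — contains both p1 and not p1.
6 branches closed, 12 open.
Each open branch fixes some atoms; the unmentioned ones are free. Counting distinct full assignments: branch {p1=1, p3=0, p4=1} (p2) contributes 2 new; branch {p3=1, p4=0} (p2, p1) contributes 4 new; branch {p3=1, p4=0} (p2, p1) contributes 0 new; branch {p1=1, p3=1, p4=0} (p2) contributes 0 new; branch {p3=1, p4=0} (p2, p1) contributes 0 new; branch {p3=1, p4=0} (p2, p1) contributes 0 new; branch {p1=1, p4=0} (p2, p3) contributes 2 new; branch {p1=0, p3=0, p4=1} (p2) contributes 2 new; branch {p1=0, p3=1} (p2, p4) contributes 2 new; branch {p1=0, p3=1} (p2, p4) contributes 0 new; branch {p1=0, p3=1, p4=0} (p2) contributes 0 new; branch {p1=0, p3=1, p4=0} (p2) contributes 0 new. Total: 12.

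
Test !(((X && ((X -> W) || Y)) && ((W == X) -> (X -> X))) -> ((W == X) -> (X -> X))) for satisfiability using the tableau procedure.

Unsatisfiable

Initial set: {!(((X && ((X -> W) || Y)) && ((W == X) -> (X -> X))) -> ((W == X) -> (X -> X)))}.
!(((X && ((X -> W) || Y)) && ((W == X) -> (X -> X))) -> ((W == X) -> (X -> X))): α-rule — add ((X && ((X -> W) || Y)) && ((W == X) -> (X -> X))), !((W == X) -> (X -> X)).
((X && ((X -> W) || Y)) && ((W == X) -> (X -> X))): α-rule — add (X && ((X -> W) || Y)), ((W == X) -> (X -> X)).
!((W == X) -> (X -> X)): α-rule — add (W == X), !(X -> X).
(X && ((X -> W) || Y)): α-rule — add X, ((X -> W) || Y).
!(X -> X): α-rule — add X, !X.
× closes — contains both X and !X.
All 1 branch closes.
Every branch closed; the formula is unsatisfiable.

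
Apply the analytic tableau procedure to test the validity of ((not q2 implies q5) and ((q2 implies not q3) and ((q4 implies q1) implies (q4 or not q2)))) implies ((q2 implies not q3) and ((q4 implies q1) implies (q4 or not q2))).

Valid

Assume the negation and expand:
Initial set: {not (((not q2 implies q5) and ((q2 implies not q3) and ((q4 implies q1) implies (q4 or not q2)))) implies ((q2 implies not q3) and ((q4 implies q1) implies (q4 or not q2))))}.
not (((not q2 implies q5) and ((q2 implies not q3) and ((q4 implies q1) implies (q4 or not q2)))) implies ((q2 implies not q3) and ((q4 implies q1) implies (q4 or not q2)))): α-rule — add ((not q2 implies q5) and ((q2 implies not q3) and ((q4 implies q1) implies (q4 or not q2)))), not ((q2 implies not q3) and ((q4 implies q1) implies (q4 or not q2))).
((not q2 implies q5) and ((q2 implies not q3) and ((q4 implies q1) implies (q4 or not q2)))): α-rule — add (not q2 implies q5), ((q2 implies not q3) and ((q4 implies q1) implies (q4 or not q2))).
((q2 implies not q3) and ((q4 implies q1) implies (q4 or not q2))): α-rule — add (q2 implies not q3), ((q4 implies q1) implies (q4 or not q2)).
not ((q2 implies not q3) and ((q4 implies q1) implies (q4 or not q2))): β-rule — branch into not (q2 implies not q3)  //  not ((q4 implies q1) implies (q4 or not q2)).
  branch 1 (add not (q2 implies not q3)):
    not (q2 implies not q3): α-rule — add q2, not not q3.
    (not q2 implies q5): β-rule — branch into not not q2  //  q5.
      branch 1.1 (add not not q2):
        (q2 implies not q3): β-rule — branch into not q2  //  not q3.
          branch 1.1.1 (add not q2):
            × closes — contains both q2 and not q2.
          branch 1.1.2 (add not q3):
            × closes — contains both q3 and not q3.
      branch 1.2 (add q5):
        (q2 implies not q3): β-rule — branch into not q2  //  not q3.
          branch 1.2.1 (add not q2):
            × closes — contains both q2 and not q2.
          branch 1.2.2 (add not q3):
            × closes — contains both q3 and not q3.
  branch 2 (add not ((q4 implies q1) implies (q4 or not q2))):
    not ((q4 implies q1) implies (q4 or not q2)): α-rule — add (q4 implies q1), not (q4 or not q2).
    not (q4 or not q2): α-rule — add not q4, not not q2.
    (not q2 implies q5): β-rule — branch into not not q2  //  q5.
      branch 2.1 (add not not q2):
        (q2 implies not q3): β-rule — branch into not q2  //  not q3.
          branch 2.1.1 (add not q2):
            × closes — contains both q2 and not q2.
          branch 2.1.2 (add not q3):
            ((q4 implies q1) implies (q4 or not q2)): β-rule — branch into not (q4 implies q1)  //  (q4 or not q2).
              branch 2.1.2.1 (add not (q4 implies q1)):
                not (q4 implies q1): α-rule — add q4, not q1.
                × closes — contains both q4 and not q4.
              branch 2.1.2.2 (add (q4 or not q2)):
                (q4 implies q1): β-rule — branch into not q4  //  q1.
                  branch 2.1.2.2.1 (add not q4):
                    (q4 or not q2): β-rule — branch into q4  //  not q2.
                      branch 2.1.2.2.1.1 (add q4):
                        × closes — contains both q4 and not q4.
                      branch 2.1.2.2.1.2 (add not q2):
                        × closes — contains both q2 and not q2.
                  branch 2.1.2.2.2 (add q1):
                    (q4 or not q2): β-rule — branch into q4  //  not q2.
                      branch 2.1.2.2.2.1 (add q4):
                        × closes — contains both q4 and not q4.
                      branch 2.1.2.2.2.2 (add not q2):
                        × closes — contains both q2 and not q2.
      branch 2.2 (add q5):
        (q2 implies not q3): β-rule — branch into not q2  //  not q3.
          branch 2.2.1 (add not q2):
            × closes — contains both q2 and not q2.
          branch 2.2.2 (add not q3):
            ((q4 implies q1) implies (q4 or not q2)): β-rule — branch into not (q4 implies q1)  //  (q4 or not q2).
              branch 2.2.2.1 (add not (q4 implies q1)):
                not (q4 implies q1): α-rule — add q4, not q1.
                × closes — contains both q4 and not q4.
              branch 2.2.2.2 (add (q4 or not q2)):
                (q4 implies q1): β-rule — branch into not q4  //  q1.
                  branch 2.2.2.2.1 (add not q4):
                    (q4 or not q2): β-rule — branch into q4  //  not q2.
                      branch 2.2.2.2.1.1 (add q4):
                        × closes — contains both q4 and not q4.
                      branch 2.2.2.2.1.2 (add not q2):
                        × closes — contains both q2 and not q2.
                  branch 2.2.2.2.2 (add q1):
                    (q4 or not q2): β-rule — branch into q4  //  not q2.
                      branch 2.2.2.2.2.1 (add q4):
                        × closes — contains both q4 and not q4.
                      branch 2.2.2.2.2.2 (add not q2):
                        × closes — contains both q2 and not q2.
All 16 branches close.
Every branch closed, so the negation is unsatisfiable and the formula is valid.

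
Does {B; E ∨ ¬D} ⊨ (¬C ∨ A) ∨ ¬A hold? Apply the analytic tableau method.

Initial set: {B; (E ∨ ¬D); ¬((¬C ∨ A) ∨ ¬A)}.
¬((¬C ∨ A) ∨ ¬A): α-rule — add ¬(¬C ∨ A), ¬¬A.
¬(¬C ∨ A): α-rule — add ¬¬C, ¬A.
× closes — contains both A and ¬A.
All 1 branch closes.
Every branch closed, so the premises entail the conclusion.

Yes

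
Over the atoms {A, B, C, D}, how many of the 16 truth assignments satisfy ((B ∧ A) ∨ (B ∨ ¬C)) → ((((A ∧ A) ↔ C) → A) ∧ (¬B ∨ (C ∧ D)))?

Initial set: {(((B ∧ A) ∨ (B ∨ ¬C)) → ((((A ∧ A) ↔ C) → A) ∧ (¬B ∨ (C ∧ D))))}.
(((B ∧ A) ∨ (B ∨ ¬C)) → ((((A ∧ A) ↔ C) → A) ∧ (¬B ∨ (C ∧ D)))): β-rule — branch into ¬((B ∧ A) ∨ (B ∨ ¬C))  //  ((((A ∧ A) ↔ C) → A) ∧ (¬B ∨ (C ∧ D))).
  branch 1 (add ¬((B ∧ A) ∨ (B ∨ ¬C))):
    ¬((B ∧ A) ∨ (B ∨ ¬C)): α-rule — add ¬(B ∧ A), ¬(B ∨ ¬C).
    ¬(B ∨ ¬C): α-rule — add ¬B, ¬¬C.
    ¬(B ∧ A): β-rule — branch into ¬B  //  ¬A.
      branch 1.1 (add ¬B):
        ○ open, literals {B=false, C=true}.
      branch 1.2 (add ¬A):
        ○ open, literals {A=false, B=false, C=true}.
  branch 2 (add ((((A ∧ A) ↔ C) → A) ∧ (¬B ∨ (C ∧ D)))):
    ((((A ∧ A) ↔ C) → A) ∧ (¬B ∨ (C ∧ D))): α-rule — add (((A ∧ A) ↔ C) → A), (¬B ∨ (C ∧ D)).
    (((A ∧ A) ↔ C) → A): β-rule — branch into ¬((A ∧ A) ↔ C)  //  A.
      branch 2.1 (add ¬((A ∧ A) ↔ C)):
        (¬B ∨ (C ∧ D)): β-rule — branch into ¬B  //  (C ∧ D).
          branch 2.1.1 (add ¬B):
            ¬((A ∧ A) ↔ C): β-rule — branch into (A ∧ A), ¬C  //  ¬(A ∧ A), C.
              branch 2.1.1.1 (add (A ∧ A), ¬C):
                (A ∧ A): α-rule — add A, A.
                ○ open, literals {A=true, B=false, C=false}.
              branch 2.1.1.2 (add ¬(A ∧ A), C):
                ¬(A ∧ A): β-rule — branch into ¬A  //  ¬A.
                  branch 2.1.1.2.1 (add ¬A):
                    ○ open, literals {A=false, B=false, C=true}.
                  branch 2.1.1.2.2 (add ¬A):
                    ○ open, literals {A=false, B=false, C=true}.
          branch 2.1.2 (add (C ∧ D)):
            (C ∧ D): α-rule — add C, D.
            ¬((A ∧ A) ↔ C): β-rule — branch into (A ∧ A), ¬C  //  ¬(A ∧ A), C.
              branch 2.1.2.1 (add (A ∧ A), ¬C):
                × closes — contains both C and ¬C.
              branch 2.1.2.2 (add ¬(A ∧ A), C):
                ¬(A ∧ A): β-rule — branch into ¬A  //  ¬A.
                  branch 2.1.2.2.1 (add ¬A):
                    ○ open, literals {A=false, C=true, D=true}.
                  branch 2.1.2.2.2 (add ¬A):
                    ○ open, literals {A=false, C=true, D=true}.
      branch 2.2 (add A):
        (¬B ∨ (C ∧ D)): β-rule — branch into ¬B  //  (C ∧ D).
          branch 2.2.1 (add ¬B):
            ○ open, literals {A=true, B=false}.
          branch 2.2.2 (add (C ∧ D)):
            (C ∧ D): α-rule — add C, D.
            ○ open, literals {A=true, C=true, D=true}.
1 branch closed, 9 open.
Each open branch fixes some atoms; the unmentioned ones are free. Counting distinct full assignments: branch {B=false, C=true} (A, D) contributes 4 new; branch {A=false, B=false, C=true} (D) contributes 0 new; branch {A=true, B=false, C=false} (D) contributes 2 new; branch {A=false, B=false, C=true} (D) contributes 0 new; branch {A=false, B=false, C=true} (D) contributes 0 new; branch {A=false, C=true, D=true} (B) contributes 1 new; branch {A=false, C=true, D=true} (B) contributes 0 new; branch {A=true, B=false} (C, D) contributes 0 new; branch {A=true, C=true, D=true} (B) contributes 1 new. Total: 8.

8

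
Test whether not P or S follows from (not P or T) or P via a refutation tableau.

No

Initial set: {T ((not P or T) or P); F (not P or S)}.
F (not P or S): α-rule — add F not P, F S.
T ((not P or T) or P): β-rule — branch into T (not P or T)  //  T P.
  branch 1 (add T (not P or T)):
    T (not P or T): β-rule — branch into T not P  //  T T.
      branch 1.1 (add T not P):
        × closes — contains both P and not P.
      branch 1.2 (add T T):
        ○ open, literals {P=true, S=false, T=true}.
  branch 2 (add T P):
    ○ open, literals {P=true, S=false}.
1 branch closed, 2 open.
An open branch gives a countermodel: P=true, S=false, T=true (unmentioned atoms arbitrary); the premises hold there but the conclusion fails.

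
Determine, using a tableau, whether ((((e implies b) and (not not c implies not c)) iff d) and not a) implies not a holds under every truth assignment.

Valid

Assume the negation and expand:
Initial set: {not (((((e implies b) and (not not c implies not c)) iff d) and not a) implies not a)}.
not (((((e implies b) and (not not c implies not c)) iff d) and not a) implies not a): α-rule — add ((((e implies b) and (not not c implies not c)) iff d) and not a), not not a.
((((e implies b) and (not not c implies not c)) iff d) and not a): α-rule — add (((e implies b) and (not not c implies not c)) iff d), not a.
× closes — contains both a and not a.
All 1 branch closes.
Every branch closed, so the negation is unsatisfiable and the formula is valid.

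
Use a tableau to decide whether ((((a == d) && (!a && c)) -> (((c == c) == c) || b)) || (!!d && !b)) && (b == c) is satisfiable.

Satisfiable

Initial set: {T (((((a == d) && (!a && c)) -> (((c == c) == c) || b)) || (!!d && !b)) && (b == c))}.
T (((((a == d) && (!a && c)) -> (((c == c) == c) || b)) || (!!d && !b)) && (b == c)): α-rule — add T ((((a == d) && (!a && c)) -> (((c == c) == c) || b)) || (!!d && !b)), T (b == c).
T ((((a == d) && (!a && c)) -> (((c == c) == c) || b)) || (!!d && !b)): β-rule — branch into T (((a == d) && (!a && c)) -> (((c == c) == c) || b))  //  T (!!d && !b).
  branch 1 (add T (((a == d) && (!a && c)) -> (((c == c) == c) || b))):
    T (b == c): β-rule — branch into T b, T c  //  F b, F c.
      branch 1.1 (add T b, T c):
        T (((a == d) && (!a && c)) -> (((c == c) == c) || b)): β-rule — branch into F ((a == d) && (!a && c))  //  T (((c == c) == c) || b).
          branch 1.1.1 (add F ((a == d) && (!a && c))):
            F ((a == d) && (!a && c)): β-rule — branch into F (a == d)  //  F (!a && c).
              branch 1.1.1.1 (add F (a == d)):
                F (a == d): β-rule — branch into T a, F d  //  F a, T d.
                  branch 1.1.1.1.1 (add T a, F d):
                    ○ open, literals {a=1, b=1, c=1, d=0}.
                  branch 1.1.1.1.2 (add F a, T d):
                    ○ open, literals {a=0, b=1, c=1, d=1}.
              branch 1.1.1.2 (add F (!a && c)):
                F (!a && c): β-rule — branch into F !a  //  F c.
                  branch 1.1.1.2.1 (add F !a):
                    ○ open, literals {a=1, b=1, c=1}.
                  branch 1.1.1.2.2 (add F c):
                    × closes — contains both c and !c.
          branch 1.1.2 (add T (((c == c) == c) || b)):
            T (((c == c) == c) || b): β-rule — branch into T ((c == c) == c)  //  T b.
              branch 1.1.2.1 (add T ((c == c) == c)):
                T ((c == c) == c): β-rule — branch into T (c == c), T c  //  F (c == c), F c.
                  branch 1.1.2.1.1 (add T (c == c), T c):
                    T (c == c): β-rule — branch into T c, T c  //  F c, F c.
                      branch 1.1.2.1.1.1 (add T c, T c):
                        ○ open, literals {b=1, c=1}.
                      branch 1.1.2.1.1.2 (add F c, F c):
                        × closes — contains both c and !c.
                  branch 1.1.2.1.2 (add F (c == c), F c):
                    × closes — contains both c and !c.
              branch 1.1.2.2 (add T b):
                ○ open, literals {b=1, c=1}.
      branch 1.2 (add F b, F c):
        T (((a == d) && (!a && c)) -> (((c == c) == c) || b)): β-rule — branch into F ((a == d) && (!a && c))  //  T (((c == c) == c) || b).
          branch 1.2.1 (add F ((a == d) && (!a && c))):
            F ((a == d) && (!a && c)): β-rule — branch into F (a == d)  //  F (!a && c).
              branch 1.2.1.1 (add F (a == d)):
                F (a == d): β-rule — branch into T a, F d  //  F a, T d.
                  branch 1.2.1.1.1 (add T a, F d):
                    ○ open, literals {a=1, b=0, c=0, d=0}.
                  branch 1.2.1.1.2 (add F a, T d):
                    ○ open, literals {a=0, b=0, c=0, d=1}.
              branch 1.2.1.2 (add F (!a && c)):
                F (!a && c): β-rule — branch into F !a  //  F c.
                  branch 1.2.1.2.1 (add F !a):
                    ○ open, literals {a=1, b=0, c=0}.
                  branch 1.2.1.2.2 (add F c):
                    ○ open, literals {b=0, c=0}.
          branch 1.2.2 (add T (((c == c) == c) || b)):
            T (((c == c) == c) || b): β-rule — branch into T ((c == c) == c)  //  T b.
              branch 1.2.2.1 (add T ((c == c) == c)):
                T ((c == c) == c): β-rule — branch into T (c == c), T c  //  F (c == c), F c.
                  branch 1.2.2.1.1 (add T (c == c), T c):
                    × closes — contains both c and !c.
                  branch 1.2.2.1.2 (add F (c == c), F c):
                    F (c == c): β-rule — branch into T c, F c  //  F c, T c.
                      branch 1.2.2.1.2.1 (add T c, F c):
                        × closes — contains both c and !c.
                      branch 1.2.2.1.2.2 (add F c, T c):
                        × closes — contains both c and !c.
              branch 1.2.2.2 (add T b):
                × closes — contains both b and !b.
  branch 2 (add T (!!d && !b)):
    T (!!d && !b): α-rule — add T !!d, T !b.
    T !!d: drop double negation, giving T d.
    T (b == c): β-rule — branch into T b, T c  //  F b, F c.
      branch 2.1 (add T b, T c):
        × closes — contains both b and !b.
      branch 2.2 (add F b, F c):
        ○ open, literals {b=0, c=0, d=1}.
8 branches closed, 10 open.
An open branch gives a satisfying assignment: a=1, b=1, c=1, d=0.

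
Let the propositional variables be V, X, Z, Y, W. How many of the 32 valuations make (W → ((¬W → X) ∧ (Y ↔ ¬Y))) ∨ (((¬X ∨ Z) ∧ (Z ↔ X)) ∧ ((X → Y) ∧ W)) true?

22

Initial set: {((W → ((¬W → X) ∧ (Y ↔ ¬Y))) ∨ (((¬X ∨ Z) ∧ (Z ↔ X)) ∧ ((X → Y) ∧ W)))}.
((W → ((¬W → X) ∧ (Y ↔ ¬Y))) ∨ (((¬X ∨ Z) ∧ (Z ↔ X)) ∧ ((X → Y) ∧ W))): β-rule — branch into (W → ((¬W → X) ∧ (Y ↔ ¬Y)))  //  (((¬X ∨ Z) ∧ (Z ↔ X)) ∧ ((X → Y) ∧ W)).
  branch 1 (add (W → ((¬W → X) ∧ (Y ↔ ¬Y)))):
    (W → ((¬W → X) ∧ (Y ↔ ¬Y))): β-rule — branch into ¬W  //  ((¬W → X) ∧ (Y ↔ ¬Y)).
      branch 1.1 (add ¬W):
        ○ open, literals {W=0}.
      branch 1.2 (add ((¬W → X) ∧ (Y ↔ ¬Y))):
        ((¬W → X) ∧ (Y ↔ ¬Y)): α-rule — add (¬W → X), (Y ↔ ¬Y).
        (¬W → X): β-rule — branch into ¬¬W  //  X.
          branch 1.2.1 (add ¬¬W):
            (Y ↔ ¬Y): β-rule — branch into Y, ¬Y  //  ¬Y, ¬¬Y.
              branch 1.2.1.1 (add Y, ¬Y):
                × closes — contains both Y and ¬Y.
              branch 1.2.1.2 (add ¬Y, ¬¬Y):
                × closes — contains both Y and ¬Y.
          branch 1.2.2 (add X):
            (Y ↔ ¬Y): β-rule — branch into Y, ¬Y  //  ¬Y, ¬¬Y.
              branch 1.2.2.1 (add Y, ¬Y):
                × closes — contains both Y and ¬Y.
              branch 1.2.2.2 (add ¬Y, ¬¬Y):
                × closes — contains both Y and ¬Y.
  branch 2 (add (((¬X ∨ Z) ∧ (Z ↔ X)) ∧ ((X → Y) ∧ W))):
    (((¬X ∨ Z) ∧ (Z ↔ X)) ∧ ((X → Y) ∧ W)): α-rule — add ((¬X ∨ Z) ∧ (Z ↔ X)), ((X → Y) ∧ W).
    ((¬X ∨ Z) ∧ (Z ↔ X)): α-rule — add (¬X ∨ Z), (Z ↔ X).
    ((X → Y) ∧ W): α-rule — add (X → Y), W.
    (¬X ∨ Z): β-rule — branch into ¬X  //  Z.
      branch 2.1 (add ¬X):
        (Z ↔ X): β-rule — branch into Z, X  //  ¬Z, ¬X.
          branch 2.1.1 (add Z, X):
            × closes — contains both X and ¬X.
          branch 2.1.2 (add ¬Z, ¬X):
            (X → Y): β-rule — branch into ¬X  //  Y.
              branch 2.1.2.1 (add ¬X):
                ○ open, literals {W=1, X=0, Z=0}.
              branch 2.1.2.2 (add Y):
                ○ open, literals {W=1, X=0, Y=1, Z=0}.
      branch 2.2 (add Z):
        (Z ↔ X): β-rule — branch into Z, X  //  ¬Z, ¬X.
          branch 2.2.1 (add Z, X):
            (X → Y): β-rule — branch into ¬X  //  Y.
              branch 2.2.1.1 (add ¬X):
                × closes — contains both X and ¬X.
              branch 2.2.1.2 (add Y):
                ○ open, literals {W=1, X=1, Y=1, Z=1}.
          branch 2.2.2 (add ¬Z, ¬X):
            × closes — contains both Z and ¬Z.
7 branches closed, 4 open.
Each open branch fixes some atoms; the unmentioned ones are free. Counting distinct full assignments: branch {W=0} (V, X, Z, Y) contributes 16 new; branch {W=1, X=0, Z=0} (V, Y) contributes 4 new; branch {W=1, X=0, Y=1, Z=0} (V) contributes 0 new; branch {W=1, X=1, Y=1, Z=1} (V) contributes 2 new. Total: 22.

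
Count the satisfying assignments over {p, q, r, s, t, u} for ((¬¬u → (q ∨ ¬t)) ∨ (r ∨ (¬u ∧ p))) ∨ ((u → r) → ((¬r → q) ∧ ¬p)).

64

Initial set: {(((¬¬u → (q ∨ ¬t)) ∨ (r ∨ (¬u ∧ p))) ∨ ((u → r) → ((¬r → q) ∧ ¬p)))}.
(((¬¬u → (q ∨ ¬t)) ∨ (r ∨ (¬u ∧ p))) ∨ ((u → r) → ((¬r → q) ∧ ¬p))): β-rule — branch into ((¬¬u → (q ∨ ¬t)) ∨ (r ∨ (¬u ∧ p)))  //  ((u → r) → ((¬r → q) ∧ ¬p)).
  branch 1 (add ((¬¬u → (q ∨ ¬t)) ∨ (r ∨ (¬u ∧ p)))):
    ((¬¬u → (q ∨ ¬t)) ∨ (r ∨ (¬u ∧ p))): β-rule — branch into (¬¬u → (q ∨ ¬t))  //  (r ∨ (¬u ∧ p)).
      branch 1.1 (add (¬¬u → (q ∨ ¬t))):
        (¬¬u → (q ∨ ¬t)): β-rule — branch into ¬¬¬u  //  (q ∨ ¬t).
          branch 1.1.1 (add ¬¬¬u):
            ¬¬¬u: drop double negation, giving ¬u.
            ○ open, literals {u=false}.
          branch 1.1.2 (add (q ∨ ¬t)):
            (q ∨ ¬t): β-rule — branch into q  //  ¬t.
              branch 1.1.2.1 (add q):
                ○ open, literals {q=true}.
              branch 1.1.2.2 (add ¬t):
                ○ open, literals {t=false}.
      branch 1.2 (add (r ∨ (¬u ∧ p))):
        (r ∨ (¬u ∧ p)): β-rule — branch into r  //  (¬u ∧ p).
          branch 1.2.1 (add r):
            ○ open, literals {r=true}.
          branch 1.2.2 (add (¬u ∧ p)):
            (¬u ∧ p): α-rule — add ¬u, p.
            ○ open, literals {p=true, u=false}.
  branch 2 (add ((u → r) → ((¬r → q) ∧ ¬p))):
    ((u → r) → ((¬r → q) ∧ ¬p)): β-rule — branch into ¬(u → r)  //  ((¬r → q) ∧ ¬p).
      branch 2.1 (add ¬(u → r)):
        ¬(u → r): α-rule — add u, ¬r.
        ○ open, literals {r=false, u=true}.
      branch 2.2 (add ((¬r → q) ∧ ¬p)):
        ((¬r → q) ∧ ¬p): α-rule — add (¬r → q), ¬p.
        (¬r → q): β-rule — branch into ¬¬r  //  q.
          branch 2.2.1 (add ¬¬r):
            ○ open, literals {p=false, r=true}.
          branch 2.2.2 (add q):
            ○ open, literals {p=false, q=true}.
0 branches closed, 8 open.
Each open branch fixes some atoms; the unmentioned ones are free. Counting distinct full assignments: branch {u=false} (p, q, r, s, t) contributes 32 new; branch {q=true} (p, r, s, t, u) contributes 16 new; branch {t=false} (p, q, r, s, u) contributes 8 new; branch {r=true} (p, q, s, t, u) contributes 4 new; branch {p=true, u=false} (q, r, s, t) contributes 0 new; branch {r=false, u=true} (p, q, s, t) contributes 4 new; branch {p=false, r=true} (q, s, t, u) contributes 0 new; branch {p=false, q=true} (r, s, t, u) contributes 0 new. Total: 64.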